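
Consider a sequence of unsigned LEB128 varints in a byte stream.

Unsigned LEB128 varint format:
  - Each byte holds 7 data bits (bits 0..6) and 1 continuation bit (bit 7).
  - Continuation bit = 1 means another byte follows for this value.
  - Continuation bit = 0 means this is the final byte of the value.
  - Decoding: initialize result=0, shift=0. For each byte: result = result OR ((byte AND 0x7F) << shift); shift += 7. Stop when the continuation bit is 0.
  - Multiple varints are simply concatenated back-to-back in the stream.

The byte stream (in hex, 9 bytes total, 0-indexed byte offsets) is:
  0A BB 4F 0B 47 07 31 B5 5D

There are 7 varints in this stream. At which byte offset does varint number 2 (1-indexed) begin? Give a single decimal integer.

  byte[0]=0x0A cont=0 payload=0x0A=10: acc |= 10<<0 -> acc=10 shift=7 [end]
Varint 1: bytes[0:1] = 0A -> value 10 (1 byte(s))
  byte[1]=0xBB cont=1 payload=0x3B=59: acc |= 59<<0 -> acc=59 shift=7
  byte[2]=0x4F cont=0 payload=0x4F=79: acc |= 79<<7 -> acc=10171 shift=14 [end]
Varint 2: bytes[1:3] = BB 4F -> value 10171 (2 byte(s))
  byte[3]=0x0B cont=0 payload=0x0B=11: acc |= 11<<0 -> acc=11 shift=7 [end]
Varint 3: bytes[3:4] = 0B -> value 11 (1 byte(s))
  byte[4]=0x47 cont=0 payload=0x47=71: acc |= 71<<0 -> acc=71 shift=7 [end]
Varint 4: bytes[4:5] = 47 -> value 71 (1 byte(s))
  byte[5]=0x07 cont=0 payload=0x07=7: acc |= 7<<0 -> acc=7 shift=7 [end]
Varint 5: bytes[5:6] = 07 -> value 7 (1 byte(s))
  byte[6]=0x31 cont=0 payload=0x31=49: acc |= 49<<0 -> acc=49 shift=7 [end]
Varint 6: bytes[6:7] = 31 -> value 49 (1 byte(s))
  byte[7]=0xB5 cont=1 payload=0x35=53: acc |= 53<<0 -> acc=53 shift=7
  byte[8]=0x5D cont=0 payload=0x5D=93: acc |= 93<<7 -> acc=11957 shift=14 [end]
Varint 7: bytes[7:9] = B5 5D -> value 11957 (2 byte(s))

Answer: 1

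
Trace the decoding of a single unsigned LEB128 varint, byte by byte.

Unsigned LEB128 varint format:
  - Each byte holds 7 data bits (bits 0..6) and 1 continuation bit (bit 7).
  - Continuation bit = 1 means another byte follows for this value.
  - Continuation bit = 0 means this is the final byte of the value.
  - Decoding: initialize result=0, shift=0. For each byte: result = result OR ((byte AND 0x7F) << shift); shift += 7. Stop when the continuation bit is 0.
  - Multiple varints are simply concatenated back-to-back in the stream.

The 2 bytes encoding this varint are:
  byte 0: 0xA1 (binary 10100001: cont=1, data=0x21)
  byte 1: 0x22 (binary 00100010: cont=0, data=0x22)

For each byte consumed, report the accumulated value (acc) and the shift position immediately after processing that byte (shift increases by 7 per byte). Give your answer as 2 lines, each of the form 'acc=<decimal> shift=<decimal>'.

byte 0=0xA1: payload=0x21=33, contrib = 33<<0 = 33; acc -> 33, shift -> 7
byte 1=0x22: payload=0x22=34, contrib = 34<<7 = 4352; acc -> 4385, shift -> 14

Answer: acc=33 shift=7
acc=4385 shift=14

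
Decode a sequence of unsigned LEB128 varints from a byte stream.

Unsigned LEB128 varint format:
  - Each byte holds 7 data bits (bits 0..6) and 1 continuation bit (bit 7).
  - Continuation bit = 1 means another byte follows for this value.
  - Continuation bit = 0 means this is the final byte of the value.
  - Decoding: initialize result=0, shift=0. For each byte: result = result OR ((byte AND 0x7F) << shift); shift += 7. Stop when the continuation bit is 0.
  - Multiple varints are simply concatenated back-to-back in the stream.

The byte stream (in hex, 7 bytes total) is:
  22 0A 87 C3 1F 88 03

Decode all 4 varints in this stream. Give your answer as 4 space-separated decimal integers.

  byte[0]=0x22 cont=0 payload=0x22=34: acc |= 34<<0 -> acc=34 shift=7 [end]
Varint 1: bytes[0:1] = 22 -> value 34 (1 byte(s))
  byte[1]=0x0A cont=0 payload=0x0A=10: acc |= 10<<0 -> acc=10 shift=7 [end]
Varint 2: bytes[1:2] = 0A -> value 10 (1 byte(s))
  byte[2]=0x87 cont=1 payload=0x07=7: acc |= 7<<0 -> acc=7 shift=7
  byte[3]=0xC3 cont=1 payload=0x43=67: acc |= 67<<7 -> acc=8583 shift=14
  byte[4]=0x1F cont=0 payload=0x1F=31: acc |= 31<<14 -> acc=516487 shift=21 [end]
Varint 3: bytes[2:5] = 87 C3 1F -> value 516487 (3 byte(s))
  byte[5]=0x88 cont=1 payload=0x08=8: acc |= 8<<0 -> acc=8 shift=7
  byte[6]=0x03 cont=0 payload=0x03=3: acc |= 3<<7 -> acc=392 shift=14 [end]
Varint 4: bytes[5:7] = 88 03 -> value 392 (2 byte(s))

Answer: 34 10 516487 392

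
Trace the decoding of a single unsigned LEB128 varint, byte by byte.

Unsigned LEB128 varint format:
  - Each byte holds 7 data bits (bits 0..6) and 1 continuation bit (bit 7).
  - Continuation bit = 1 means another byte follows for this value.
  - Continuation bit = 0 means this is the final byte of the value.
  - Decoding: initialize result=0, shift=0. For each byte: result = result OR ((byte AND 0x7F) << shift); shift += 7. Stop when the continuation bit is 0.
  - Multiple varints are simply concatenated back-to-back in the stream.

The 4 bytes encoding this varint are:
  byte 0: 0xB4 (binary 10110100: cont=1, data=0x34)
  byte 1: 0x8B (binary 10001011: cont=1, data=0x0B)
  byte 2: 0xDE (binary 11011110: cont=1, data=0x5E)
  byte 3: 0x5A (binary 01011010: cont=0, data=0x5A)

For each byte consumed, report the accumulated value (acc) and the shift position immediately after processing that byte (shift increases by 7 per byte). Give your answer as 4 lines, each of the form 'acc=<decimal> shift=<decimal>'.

byte 0=0xB4: payload=0x34=52, contrib = 52<<0 = 52; acc -> 52, shift -> 7
byte 1=0x8B: payload=0x0B=11, contrib = 11<<7 = 1408; acc -> 1460, shift -> 14
byte 2=0xDE: payload=0x5E=94, contrib = 94<<14 = 1540096; acc -> 1541556, shift -> 21
byte 3=0x5A: payload=0x5A=90, contrib = 90<<21 = 188743680; acc -> 190285236, shift -> 28

Answer: acc=52 shift=7
acc=1460 shift=14
acc=1541556 shift=21
acc=190285236 shift=28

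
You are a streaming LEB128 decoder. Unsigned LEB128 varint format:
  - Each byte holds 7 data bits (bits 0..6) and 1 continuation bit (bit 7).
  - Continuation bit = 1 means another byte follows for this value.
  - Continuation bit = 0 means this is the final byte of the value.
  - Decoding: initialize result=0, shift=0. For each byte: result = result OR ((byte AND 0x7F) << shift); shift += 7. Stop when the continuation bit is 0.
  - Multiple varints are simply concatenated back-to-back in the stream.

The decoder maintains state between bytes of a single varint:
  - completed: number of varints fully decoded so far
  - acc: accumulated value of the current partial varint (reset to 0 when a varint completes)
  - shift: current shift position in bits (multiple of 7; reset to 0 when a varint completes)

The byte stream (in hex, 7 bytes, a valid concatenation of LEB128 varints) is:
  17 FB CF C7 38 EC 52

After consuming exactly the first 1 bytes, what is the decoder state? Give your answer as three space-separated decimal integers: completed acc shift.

Answer: 1 0 0

Derivation:
byte[0]=0x17 cont=0 payload=0x17: varint #1 complete (value=23); reset -> completed=1 acc=0 shift=0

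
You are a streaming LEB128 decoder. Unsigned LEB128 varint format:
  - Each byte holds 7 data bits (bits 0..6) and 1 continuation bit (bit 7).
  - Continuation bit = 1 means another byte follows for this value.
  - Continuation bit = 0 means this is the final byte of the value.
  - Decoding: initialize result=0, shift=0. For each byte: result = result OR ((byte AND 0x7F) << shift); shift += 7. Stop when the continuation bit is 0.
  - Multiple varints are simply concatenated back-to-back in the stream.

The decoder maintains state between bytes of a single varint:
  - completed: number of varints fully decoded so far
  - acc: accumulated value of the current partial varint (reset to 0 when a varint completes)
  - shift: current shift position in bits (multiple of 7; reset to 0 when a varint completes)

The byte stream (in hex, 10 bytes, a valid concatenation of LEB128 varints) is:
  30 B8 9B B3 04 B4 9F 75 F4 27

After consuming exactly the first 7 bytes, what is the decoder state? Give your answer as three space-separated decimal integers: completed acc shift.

Answer: 2 4020 14

Derivation:
byte[0]=0x30 cont=0 payload=0x30: varint #1 complete (value=48); reset -> completed=1 acc=0 shift=0
byte[1]=0xB8 cont=1 payload=0x38: acc |= 56<<0 -> completed=1 acc=56 shift=7
byte[2]=0x9B cont=1 payload=0x1B: acc |= 27<<7 -> completed=1 acc=3512 shift=14
byte[3]=0xB3 cont=1 payload=0x33: acc |= 51<<14 -> completed=1 acc=839096 shift=21
byte[4]=0x04 cont=0 payload=0x04: varint #2 complete (value=9227704); reset -> completed=2 acc=0 shift=0
byte[5]=0xB4 cont=1 payload=0x34: acc |= 52<<0 -> completed=2 acc=52 shift=7
byte[6]=0x9F cont=1 payload=0x1F: acc |= 31<<7 -> completed=2 acc=4020 shift=14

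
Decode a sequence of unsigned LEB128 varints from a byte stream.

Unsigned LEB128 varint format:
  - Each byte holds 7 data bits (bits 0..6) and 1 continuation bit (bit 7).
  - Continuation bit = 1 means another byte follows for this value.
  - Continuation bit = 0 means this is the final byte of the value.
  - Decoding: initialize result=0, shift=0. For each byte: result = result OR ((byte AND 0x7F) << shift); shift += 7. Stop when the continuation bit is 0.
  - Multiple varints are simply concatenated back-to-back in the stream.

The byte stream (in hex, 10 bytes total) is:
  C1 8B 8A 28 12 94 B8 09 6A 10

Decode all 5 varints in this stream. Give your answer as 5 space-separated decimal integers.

  byte[0]=0xC1 cont=1 payload=0x41=65: acc |= 65<<0 -> acc=65 shift=7
  byte[1]=0x8B cont=1 payload=0x0B=11: acc |= 11<<7 -> acc=1473 shift=14
  byte[2]=0x8A cont=1 payload=0x0A=10: acc |= 10<<14 -> acc=165313 shift=21
  byte[3]=0x28 cont=0 payload=0x28=40: acc |= 40<<21 -> acc=84051393 shift=28 [end]
Varint 1: bytes[0:4] = C1 8B 8A 28 -> value 84051393 (4 byte(s))
  byte[4]=0x12 cont=0 payload=0x12=18: acc |= 18<<0 -> acc=18 shift=7 [end]
Varint 2: bytes[4:5] = 12 -> value 18 (1 byte(s))
  byte[5]=0x94 cont=1 payload=0x14=20: acc |= 20<<0 -> acc=20 shift=7
  byte[6]=0xB8 cont=1 payload=0x38=56: acc |= 56<<7 -> acc=7188 shift=14
  byte[7]=0x09 cont=0 payload=0x09=9: acc |= 9<<14 -> acc=154644 shift=21 [end]
Varint 3: bytes[5:8] = 94 B8 09 -> value 154644 (3 byte(s))
  byte[8]=0x6A cont=0 payload=0x6A=106: acc |= 106<<0 -> acc=106 shift=7 [end]
Varint 4: bytes[8:9] = 6A -> value 106 (1 byte(s))
  byte[9]=0x10 cont=0 payload=0x10=16: acc |= 16<<0 -> acc=16 shift=7 [end]
Varint 5: bytes[9:10] = 10 -> value 16 (1 byte(s))

Answer: 84051393 18 154644 106 16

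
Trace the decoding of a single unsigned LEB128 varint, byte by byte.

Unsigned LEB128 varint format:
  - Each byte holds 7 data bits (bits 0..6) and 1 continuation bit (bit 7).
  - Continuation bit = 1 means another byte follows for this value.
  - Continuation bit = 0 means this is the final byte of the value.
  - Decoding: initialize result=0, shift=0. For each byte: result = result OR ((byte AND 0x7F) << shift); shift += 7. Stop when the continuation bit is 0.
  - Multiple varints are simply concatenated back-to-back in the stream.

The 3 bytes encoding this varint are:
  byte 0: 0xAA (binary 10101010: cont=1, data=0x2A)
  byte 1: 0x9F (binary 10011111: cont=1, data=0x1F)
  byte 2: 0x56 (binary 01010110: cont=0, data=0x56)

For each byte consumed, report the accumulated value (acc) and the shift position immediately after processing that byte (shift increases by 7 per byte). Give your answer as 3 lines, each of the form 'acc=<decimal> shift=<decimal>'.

byte 0=0xAA: payload=0x2A=42, contrib = 42<<0 = 42; acc -> 42, shift -> 7
byte 1=0x9F: payload=0x1F=31, contrib = 31<<7 = 3968; acc -> 4010, shift -> 14
byte 2=0x56: payload=0x56=86, contrib = 86<<14 = 1409024; acc -> 1413034, shift -> 21

Answer: acc=42 shift=7
acc=4010 shift=14
acc=1413034 shift=21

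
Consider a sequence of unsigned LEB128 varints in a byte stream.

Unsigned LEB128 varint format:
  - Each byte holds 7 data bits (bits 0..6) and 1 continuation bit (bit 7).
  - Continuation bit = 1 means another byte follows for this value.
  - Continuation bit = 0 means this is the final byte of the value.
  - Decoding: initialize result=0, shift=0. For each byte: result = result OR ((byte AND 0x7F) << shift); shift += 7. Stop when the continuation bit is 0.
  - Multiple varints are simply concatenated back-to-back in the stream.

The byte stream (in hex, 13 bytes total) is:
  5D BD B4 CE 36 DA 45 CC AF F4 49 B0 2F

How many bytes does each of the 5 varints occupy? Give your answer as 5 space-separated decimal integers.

Answer: 1 4 2 4 2

Derivation:
  byte[0]=0x5D cont=0 payload=0x5D=93: acc |= 93<<0 -> acc=93 shift=7 [end]
Varint 1: bytes[0:1] = 5D -> value 93 (1 byte(s))
  byte[1]=0xBD cont=1 payload=0x3D=61: acc |= 61<<0 -> acc=61 shift=7
  byte[2]=0xB4 cont=1 payload=0x34=52: acc |= 52<<7 -> acc=6717 shift=14
  byte[3]=0xCE cont=1 payload=0x4E=78: acc |= 78<<14 -> acc=1284669 shift=21
  byte[4]=0x36 cont=0 payload=0x36=54: acc |= 54<<21 -> acc=114530877 shift=28 [end]
Varint 2: bytes[1:5] = BD B4 CE 36 -> value 114530877 (4 byte(s))
  byte[5]=0xDA cont=1 payload=0x5A=90: acc |= 90<<0 -> acc=90 shift=7
  byte[6]=0x45 cont=0 payload=0x45=69: acc |= 69<<7 -> acc=8922 shift=14 [end]
Varint 3: bytes[5:7] = DA 45 -> value 8922 (2 byte(s))
  byte[7]=0xCC cont=1 payload=0x4C=76: acc |= 76<<0 -> acc=76 shift=7
  byte[8]=0xAF cont=1 payload=0x2F=47: acc |= 47<<7 -> acc=6092 shift=14
  byte[9]=0xF4 cont=1 payload=0x74=116: acc |= 116<<14 -> acc=1906636 shift=21
  byte[10]=0x49 cont=0 payload=0x49=73: acc |= 73<<21 -> acc=154998732 shift=28 [end]
Varint 4: bytes[7:11] = CC AF F4 49 -> value 154998732 (4 byte(s))
  byte[11]=0xB0 cont=1 payload=0x30=48: acc |= 48<<0 -> acc=48 shift=7
  byte[12]=0x2F cont=0 payload=0x2F=47: acc |= 47<<7 -> acc=6064 shift=14 [end]
Varint 5: bytes[11:13] = B0 2F -> value 6064 (2 byte(s))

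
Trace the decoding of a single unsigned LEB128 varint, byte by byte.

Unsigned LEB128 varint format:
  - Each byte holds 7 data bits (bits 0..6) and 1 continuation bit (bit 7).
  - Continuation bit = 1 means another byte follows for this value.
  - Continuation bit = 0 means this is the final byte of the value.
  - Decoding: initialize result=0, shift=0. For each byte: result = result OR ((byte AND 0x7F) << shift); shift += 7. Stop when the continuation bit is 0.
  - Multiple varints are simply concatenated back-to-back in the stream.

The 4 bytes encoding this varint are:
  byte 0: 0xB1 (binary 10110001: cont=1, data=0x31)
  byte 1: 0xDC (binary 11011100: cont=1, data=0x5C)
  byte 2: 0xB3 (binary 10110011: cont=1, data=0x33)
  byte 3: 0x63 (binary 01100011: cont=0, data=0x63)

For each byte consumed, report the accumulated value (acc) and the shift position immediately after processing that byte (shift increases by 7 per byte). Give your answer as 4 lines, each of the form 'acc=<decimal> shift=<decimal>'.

Answer: acc=49 shift=7
acc=11825 shift=14
acc=847409 shift=21
acc=208465457 shift=28

Derivation:
byte 0=0xB1: payload=0x31=49, contrib = 49<<0 = 49; acc -> 49, shift -> 7
byte 1=0xDC: payload=0x5C=92, contrib = 92<<7 = 11776; acc -> 11825, shift -> 14
byte 2=0xB3: payload=0x33=51, contrib = 51<<14 = 835584; acc -> 847409, shift -> 21
byte 3=0x63: payload=0x63=99, contrib = 99<<21 = 207618048; acc -> 208465457, shift -> 28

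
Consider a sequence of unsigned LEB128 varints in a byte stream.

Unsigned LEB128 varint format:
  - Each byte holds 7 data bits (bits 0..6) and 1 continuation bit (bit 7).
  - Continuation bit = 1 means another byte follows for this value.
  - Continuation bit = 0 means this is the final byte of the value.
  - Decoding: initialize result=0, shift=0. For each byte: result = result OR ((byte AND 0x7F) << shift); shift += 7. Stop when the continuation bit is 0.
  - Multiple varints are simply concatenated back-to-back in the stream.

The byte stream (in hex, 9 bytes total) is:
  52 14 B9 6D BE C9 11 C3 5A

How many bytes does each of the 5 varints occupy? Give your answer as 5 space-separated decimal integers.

  byte[0]=0x52 cont=0 payload=0x52=82: acc |= 82<<0 -> acc=82 shift=7 [end]
Varint 1: bytes[0:1] = 52 -> value 82 (1 byte(s))
  byte[1]=0x14 cont=0 payload=0x14=20: acc |= 20<<0 -> acc=20 shift=7 [end]
Varint 2: bytes[1:2] = 14 -> value 20 (1 byte(s))
  byte[2]=0xB9 cont=1 payload=0x39=57: acc |= 57<<0 -> acc=57 shift=7
  byte[3]=0x6D cont=0 payload=0x6D=109: acc |= 109<<7 -> acc=14009 shift=14 [end]
Varint 3: bytes[2:4] = B9 6D -> value 14009 (2 byte(s))
  byte[4]=0xBE cont=1 payload=0x3E=62: acc |= 62<<0 -> acc=62 shift=7
  byte[5]=0xC9 cont=1 payload=0x49=73: acc |= 73<<7 -> acc=9406 shift=14
  byte[6]=0x11 cont=0 payload=0x11=17: acc |= 17<<14 -> acc=287934 shift=21 [end]
Varint 4: bytes[4:7] = BE C9 11 -> value 287934 (3 byte(s))
  byte[7]=0xC3 cont=1 payload=0x43=67: acc |= 67<<0 -> acc=67 shift=7
  byte[8]=0x5A cont=0 payload=0x5A=90: acc |= 90<<7 -> acc=11587 shift=14 [end]
Varint 5: bytes[7:9] = C3 5A -> value 11587 (2 byte(s))

Answer: 1 1 2 3 2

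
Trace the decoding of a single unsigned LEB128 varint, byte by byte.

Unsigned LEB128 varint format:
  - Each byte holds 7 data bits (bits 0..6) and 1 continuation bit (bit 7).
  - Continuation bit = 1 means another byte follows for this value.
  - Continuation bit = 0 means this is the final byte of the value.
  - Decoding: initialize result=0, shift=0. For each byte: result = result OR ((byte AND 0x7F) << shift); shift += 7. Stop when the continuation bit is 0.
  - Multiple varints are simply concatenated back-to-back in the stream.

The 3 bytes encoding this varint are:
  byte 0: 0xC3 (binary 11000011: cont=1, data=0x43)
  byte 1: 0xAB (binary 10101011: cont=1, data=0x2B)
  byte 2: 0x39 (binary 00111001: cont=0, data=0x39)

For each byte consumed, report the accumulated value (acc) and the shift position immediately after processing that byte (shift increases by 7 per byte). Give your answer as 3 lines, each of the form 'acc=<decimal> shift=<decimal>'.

Answer: acc=67 shift=7
acc=5571 shift=14
acc=939459 shift=21

Derivation:
byte 0=0xC3: payload=0x43=67, contrib = 67<<0 = 67; acc -> 67, shift -> 7
byte 1=0xAB: payload=0x2B=43, contrib = 43<<7 = 5504; acc -> 5571, shift -> 14
byte 2=0x39: payload=0x39=57, contrib = 57<<14 = 933888; acc -> 939459, shift -> 21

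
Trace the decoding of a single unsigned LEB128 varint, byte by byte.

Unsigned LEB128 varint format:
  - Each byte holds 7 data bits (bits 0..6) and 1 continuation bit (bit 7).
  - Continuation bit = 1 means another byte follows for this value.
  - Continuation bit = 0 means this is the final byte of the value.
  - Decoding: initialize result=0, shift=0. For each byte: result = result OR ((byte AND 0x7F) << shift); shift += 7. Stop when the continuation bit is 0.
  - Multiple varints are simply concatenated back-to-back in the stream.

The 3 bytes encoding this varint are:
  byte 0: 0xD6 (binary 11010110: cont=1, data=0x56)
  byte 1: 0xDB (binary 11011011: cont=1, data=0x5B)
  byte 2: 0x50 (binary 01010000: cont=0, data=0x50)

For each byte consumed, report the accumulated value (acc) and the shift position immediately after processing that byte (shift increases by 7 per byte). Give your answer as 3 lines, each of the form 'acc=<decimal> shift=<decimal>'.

byte 0=0xD6: payload=0x56=86, contrib = 86<<0 = 86; acc -> 86, shift -> 7
byte 1=0xDB: payload=0x5B=91, contrib = 91<<7 = 11648; acc -> 11734, shift -> 14
byte 2=0x50: payload=0x50=80, contrib = 80<<14 = 1310720; acc -> 1322454, shift -> 21

Answer: acc=86 shift=7
acc=11734 shift=14
acc=1322454 shift=21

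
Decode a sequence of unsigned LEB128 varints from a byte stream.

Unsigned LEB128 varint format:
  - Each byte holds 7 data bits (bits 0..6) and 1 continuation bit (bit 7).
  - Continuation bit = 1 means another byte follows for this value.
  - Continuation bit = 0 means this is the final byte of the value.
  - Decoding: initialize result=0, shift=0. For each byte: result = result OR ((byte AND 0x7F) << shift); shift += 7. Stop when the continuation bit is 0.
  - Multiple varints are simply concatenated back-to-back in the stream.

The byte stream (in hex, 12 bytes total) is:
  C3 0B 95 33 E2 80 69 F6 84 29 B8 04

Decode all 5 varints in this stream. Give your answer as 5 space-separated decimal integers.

Answer: 1475 6549 1720418 672374 568

Derivation:
  byte[0]=0xC3 cont=1 payload=0x43=67: acc |= 67<<0 -> acc=67 shift=7
  byte[1]=0x0B cont=0 payload=0x0B=11: acc |= 11<<7 -> acc=1475 shift=14 [end]
Varint 1: bytes[0:2] = C3 0B -> value 1475 (2 byte(s))
  byte[2]=0x95 cont=1 payload=0x15=21: acc |= 21<<0 -> acc=21 shift=7
  byte[3]=0x33 cont=0 payload=0x33=51: acc |= 51<<7 -> acc=6549 shift=14 [end]
Varint 2: bytes[2:4] = 95 33 -> value 6549 (2 byte(s))
  byte[4]=0xE2 cont=1 payload=0x62=98: acc |= 98<<0 -> acc=98 shift=7
  byte[5]=0x80 cont=1 payload=0x00=0: acc |= 0<<7 -> acc=98 shift=14
  byte[6]=0x69 cont=0 payload=0x69=105: acc |= 105<<14 -> acc=1720418 shift=21 [end]
Varint 3: bytes[4:7] = E2 80 69 -> value 1720418 (3 byte(s))
  byte[7]=0xF6 cont=1 payload=0x76=118: acc |= 118<<0 -> acc=118 shift=7
  byte[8]=0x84 cont=1 payload=0x04=4: acc |= 4<<7 -> acc=630 shift=14
  byte[9]=0x29 cont=0 payload=0x29=41: acc |= 41<<14 -> acc=672374 shift=21 [end]
Varint 4: bytes[7:10] = F6 84 29 -> value 672374 (3 byte(s))
  byte[10]=0xB8 cont=1 payload=0x38=56: acc |= 56<<0 -> acc=56 shift=7
  byte[11]=0x04 cont=0 payload=0x04=4: acc |= 4<<7 -> acc=568 shift=14 [end]
Varint 5: bytes[10:12] = B8 04 -> value 568 (2 byte(s))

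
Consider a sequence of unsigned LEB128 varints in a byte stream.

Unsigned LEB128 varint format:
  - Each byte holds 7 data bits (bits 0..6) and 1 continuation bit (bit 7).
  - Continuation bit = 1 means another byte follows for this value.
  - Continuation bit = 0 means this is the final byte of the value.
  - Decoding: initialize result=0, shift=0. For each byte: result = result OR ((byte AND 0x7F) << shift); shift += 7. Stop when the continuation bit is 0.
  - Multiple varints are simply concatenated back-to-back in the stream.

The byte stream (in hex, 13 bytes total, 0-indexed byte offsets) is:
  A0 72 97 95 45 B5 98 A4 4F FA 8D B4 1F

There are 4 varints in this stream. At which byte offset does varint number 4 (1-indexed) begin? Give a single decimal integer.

Answer: 9

Derivation:
  byte[0]=0xA0 cont=1 payload=0x20=32: acc |= 32<<0 -> acc=32 shift=7
  byte[1]=0x72 cont=0 payload=0x72=114: acc |= 114<<7 -> acc=14624 shift=14 [end]
Varint 1: bytes[0:2] = A0 72 -> value 14624 (2 byte(s))
  byte[2]=0x97 cont=1 payload=0x17=23: acc |= 23<<0 -> acc=23 shift=7
  byte[3]=0x95 cont=1 payload=0x15=21: acc |= 21<<7 -> acc=2711 shift=14
  byte[4]=0x45 cont=0 payload=0x45=69: acc |= 69<<14 -> acc=1133207 shift=21 [end]
Varint 2: bytes[2:5] = 97 95 45 -> value 1133207 (3 byte(s))
  byte[5]=0xB5 cont=1 payload=0x35=53: acc |= 53<<0 -> acc=53 shift=7
  byte[6]=0x98 cont=1 payload=0x18=24: acc |= 24<<7 -> acc=3125 shift=14
  byte[7]=0xA4 cont=1 payload=0x24=36: acc |= 36<<14 -> acc=592949 shift=21
  byte[8]=0x4F cont=0 payload=0x4F=79: acc |= 79<<21 -> acc=166267957 shift=28 [end]
Varint 3: bytes[5:9] = B5 98 A4 4F -> value 166267957 (4 byte(s))
  byte[9]=0xFA cont=1 payload=0x7A=122: acc |= 122<<0 -> acc=122 shift=7
  byte[10]=0x8D cont=1 payload=0x0D=13: acc |= 13<<7 -> acc=1786 shift=14
  byte[11]=0xB4 cont=1 payload=0x34=52: acc |= 52<<14 -> acc=853754 shift=21
  byte[12]=0x1F cont=0 payload=0x1F=31: acc |= 31<<21 -> acc=65865466 shift=28 [end]
Varint 4: bytes[9:13] = FA 8D B4 1F -> value 65865466 (4 byte(s))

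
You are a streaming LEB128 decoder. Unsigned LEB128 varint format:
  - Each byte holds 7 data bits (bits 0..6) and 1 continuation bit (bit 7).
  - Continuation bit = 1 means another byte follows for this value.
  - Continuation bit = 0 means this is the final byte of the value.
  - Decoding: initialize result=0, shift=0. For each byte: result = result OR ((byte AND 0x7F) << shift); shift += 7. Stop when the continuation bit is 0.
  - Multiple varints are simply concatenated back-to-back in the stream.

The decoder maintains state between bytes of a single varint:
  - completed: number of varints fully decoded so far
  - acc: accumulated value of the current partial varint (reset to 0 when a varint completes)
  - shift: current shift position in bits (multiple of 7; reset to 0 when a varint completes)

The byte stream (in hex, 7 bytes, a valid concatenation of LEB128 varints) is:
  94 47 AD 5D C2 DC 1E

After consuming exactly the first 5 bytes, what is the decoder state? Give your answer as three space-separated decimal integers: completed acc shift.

Answer: 2 66 7

Derivation:
byte[0]=0x94 cont=1 payload=0x14: acc |= 20<<0 -> completed=0 acc=20 shift=7
byte[1]=0x47 cont=0 payload=0x47: varint #1 complete (value=9108); reset -> completed=1 acc=0 shift=0
byte[2]=0xAD cont=1 payload=0x2D: acc |= 45<<0 -> completed=1 acc=45 shift=7
byte[3]=0x5D cont=0 payload=0x5D: varint #2 complete (value=11949); reset -> completed=2 acc=0 shift=0
byte[4]=0xC2 cont=1 payload=0x42: acc |= 66<<0 -> completed=2 acc=66 shift=7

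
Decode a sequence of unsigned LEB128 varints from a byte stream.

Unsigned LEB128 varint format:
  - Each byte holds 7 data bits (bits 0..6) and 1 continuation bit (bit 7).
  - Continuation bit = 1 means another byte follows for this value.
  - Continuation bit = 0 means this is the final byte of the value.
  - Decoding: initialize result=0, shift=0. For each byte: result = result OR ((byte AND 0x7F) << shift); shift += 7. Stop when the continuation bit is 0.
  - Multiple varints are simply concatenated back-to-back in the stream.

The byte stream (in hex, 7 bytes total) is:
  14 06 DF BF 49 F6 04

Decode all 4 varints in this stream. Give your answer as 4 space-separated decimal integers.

Answer: 20 6 1204191 630

Derivation:
  byte[0]=0x14 cont=0 payload=0x14=20: acc |= 20<<0 -> acc=20 shift=7 [end]
Varint 1: bytes[0:1] = 14 -> value 20 (1 byte(s))
  byte[1]=0x06 cont=0 payload=0x06=6: acc |= 6<<0 -> acc=6 shift=7 [end]
Varint 2: bytes[1:2] = 06 -> value 6 (1 byte(s))
  byte[2]=0xDF cont=1 payload=0x5F=95: acc |= 95<<0 -> acc=95 shift=7
  byte[3]=0xBF cont=1 payload=0x3F=63: acc |= 63<<7 -> acc=8159 shift=14
  byte[4]=0x49 cont=0 payload=0x49=73: acc |= 73<<14 -> acc=1204191 shift=21 [end]
Varint 3: bytes[2:5] = DF BF 49 -> value 1204191 (3 byte(s))
  byte[5]=0xF6 cont=1 payload=0x76=118: acc |= 118<<0 -> acc=118 shift=7
  byte[6]=0x04 cont=0 payload=0x04=4: acc |= 4<<7 -> acc=630 shift=14 [end]
Varint 4: bytes[5:7] = F6 04 -> value 630 (2 byte(s))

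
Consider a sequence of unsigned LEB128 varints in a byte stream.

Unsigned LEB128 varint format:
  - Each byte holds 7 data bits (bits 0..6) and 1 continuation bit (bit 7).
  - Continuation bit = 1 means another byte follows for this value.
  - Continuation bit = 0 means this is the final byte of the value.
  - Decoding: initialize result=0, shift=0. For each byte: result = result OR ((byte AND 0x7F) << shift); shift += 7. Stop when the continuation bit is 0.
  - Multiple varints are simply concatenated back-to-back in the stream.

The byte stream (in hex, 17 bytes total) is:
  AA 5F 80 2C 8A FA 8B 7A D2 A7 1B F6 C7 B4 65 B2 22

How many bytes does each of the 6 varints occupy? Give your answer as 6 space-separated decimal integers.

  byte[0]=0xAA cont=1 payload=0x2A=42: acc |= 42<<0 -> acc=42 shift=7
  byte[1]=0x5F cont=0 payload=0x5F=95: acc |= 95<<7 -> acc=12202 shift=14 [end]
Varint 1: bytes[0:2] = AA 5F -> value 12202 (2 byte(s))
  byte[2]=0x80 cont=1 payload=0x00=0: acc |= 0<<0 -> acc=0 shift=7
  byte[3]=0x2C cont=0 payload=0x2C=44: acc |= 44<<7 -> acc=5632 shift=14 [end]
Varint 2: bytes[2:4] = 80 2C -> value 5632 (2 byte(s))
  byte[4]=0x8A cont=1 payload=0x0A=10: acc |= 10<<0 -> acc=10 shift=7
  byte[5]=0xFA cont=1 payload=0x7A=122: acc |= 122<<7 -> acc=15626 shift=14
  byte[6]=0x8B cont=1 payload=0x0B=11: acc |= 11<<14 -> acc=195850 shift=21
  byte[7]=0x7A cont=0 payload=0x7A=122: acc |= 122<<21 -> acc=256048394 shift=28 [end]
Varint 3: bytes[4:8] = 8A FA 8B 7A -> value 256048394 (4 byte(s))
  byte[8]=0xD2 cont=1 payload=0x52=82: acc |= 82<<0 -> acc=82 shift=7
  byte[9]=0xA7 cont=1 payload=0x27=39: acc |= 39<<7 -> acc=5074 shift=14
  byte[10]=0x1B cont=0 payload=0x1B=27: acc |= 27<<14 -> acc=447442 shift=21 [end]
Varint 4: bytes[8:11] = D2 A7 1B -> value 447442 (3 byte(s))
  byte[11]=0xF6 cont=1 payload=0x76=118: acc |= 118<<0 -> acc=118 shift=7
  byte[12]=0xC7 cont=1 payload=0x47=71: acc |= 71<<7 -> acc=9206 shift=14
  byte[13]=0xB4 cont=1 payload=0x34=52: acc |= 52<<14 -> acc=861174 shift=21
  byte[14]=0x65 cont=0 payload=0x65=101: acc |= 101<<21 -> acc=212673526 shift=28 [end]
Varint 5: bytes[11:15] = F6 C7 B4 65 -> value 212673526 (4 byte(s))
  byte[15]=0xB2 cont=1 payload=0x32=50: acc |= 50<<0 -> acc=50 shift=7
  byte[16]=0x22 cont=0 payload=0x22=34: acc |= 34<<7 -> acc=4402 shift=14 [end]
Varint 6: bytes[15:17] = B2 22 -> value 4402 (2 byte(s))

Answer: 2 2 4 3 4 2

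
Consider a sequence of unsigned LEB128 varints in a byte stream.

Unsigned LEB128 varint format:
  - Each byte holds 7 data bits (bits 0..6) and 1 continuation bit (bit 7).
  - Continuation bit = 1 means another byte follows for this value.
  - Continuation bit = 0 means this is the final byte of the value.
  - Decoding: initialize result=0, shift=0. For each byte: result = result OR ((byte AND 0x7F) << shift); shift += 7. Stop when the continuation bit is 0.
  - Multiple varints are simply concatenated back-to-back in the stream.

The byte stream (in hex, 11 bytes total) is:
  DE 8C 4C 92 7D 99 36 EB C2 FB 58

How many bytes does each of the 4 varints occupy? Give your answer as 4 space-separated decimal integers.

Answer: 3 2 2 4

Derivation:
  byte[0]=0xDE cont=1 payload=0x5E=94: acc |= 94<<0 -> acc=94 shift=7
  byte[1]=0x8C cont=1 payload=0x0C=12: acc |= 12<<7 -> acc=1630 shift=14
  byte[2]=0x4C cont=0 payload=0x4C=76: acc |= 76<<14 -> acc=1246814 shift=21 [end]
Varint 1: bytes[0:3] = DE 8C 4C -> value 1246814 (3 byte(s))
  byte[3]=0x92 cont=1 payload=0x12=18: acc |= 18<<0 -> acc=18 shift=7
  byte[4]=0x7D cont=0 payload=0x7D=125: acc |= 125<<7 -> acc=16018 shift=14 [end]
Varint 2: bytes[3:5] = 92 7D -> value 16018 (2 byte(s))
  byte[5]=0x99 cont=1 payload=0x19=25: acc |= 25<<0 -> acc=25 shift=7
  byte[6]=0x36 cont=0 payload=0x36=54: acc |= 54<<7 -> acc=6937 shift=14 [end]
Varint 3: bytes[5:7] = 99 36 -> value 6937 (2 byte(s))
  byte[7]=0xEB cont=1 payload=0x6B=107: acc |= 107<<0 -> acc=107 shift=7
  byte[8]=0xC2 cont=1 payload=0x42=66: acc |= 66<<7 -> acc=8555 shift=14
  byte[9]=0xFB cont=1 payload=0x7B=123: acc |= 123<<14 -> acc=2023787 shift=21
  byte[10]=0x58 cont=0 payload=0x58=88: acc |= 88<<21 -> acc=186573163 shift=28 [end]
Varint 4: bytes[7:11] = EB C2 FB 58 -> value 186573163 (4 byte(s))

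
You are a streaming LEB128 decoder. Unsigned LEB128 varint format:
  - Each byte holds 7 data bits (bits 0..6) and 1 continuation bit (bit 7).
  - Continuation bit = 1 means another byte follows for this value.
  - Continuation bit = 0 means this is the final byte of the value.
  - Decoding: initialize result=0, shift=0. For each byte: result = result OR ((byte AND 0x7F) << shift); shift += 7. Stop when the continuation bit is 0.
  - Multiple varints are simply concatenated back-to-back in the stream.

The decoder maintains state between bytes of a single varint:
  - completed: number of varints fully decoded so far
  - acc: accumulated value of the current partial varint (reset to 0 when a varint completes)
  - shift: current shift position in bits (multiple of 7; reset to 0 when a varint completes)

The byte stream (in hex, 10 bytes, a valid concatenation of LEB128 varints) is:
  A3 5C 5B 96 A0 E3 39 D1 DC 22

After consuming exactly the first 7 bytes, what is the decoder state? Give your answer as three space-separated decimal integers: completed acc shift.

byte[0]=0xA3 cont=1 payload=0x23: acc |= 35<<0 -> completed=0 acc=35 shift=7
byte[1]=0x5C cont=0 payload=0x5C: varint #1 complete (value=11811); reset -> completed=1 acc=0 shift=0
byte[2]=0x5B cont=0 payload=0x5B: varint #2 complete (value=91); reset -> completed=2 acc=0 shift=0
byte[3]=0x96 cont=1 payload=0x16: acc |= 22<<0 -> completed=2 acc=22 shift=7
byte[4]=0xA0 cont=1 payload=0x20: acc |= 32<<7 -> completed=2 acc=4118 shift=14
byte[5]=0xE3 cont=1 payload=0x63: acc |= 99<<14 -> completed=2 acc=1626134 shift=21
byte[6]=0x39 cont=0 payload=0x39: varint #3 complete (value=121163798); reset -> completed=3 acc=0 shift=0

Answer: 3 0 0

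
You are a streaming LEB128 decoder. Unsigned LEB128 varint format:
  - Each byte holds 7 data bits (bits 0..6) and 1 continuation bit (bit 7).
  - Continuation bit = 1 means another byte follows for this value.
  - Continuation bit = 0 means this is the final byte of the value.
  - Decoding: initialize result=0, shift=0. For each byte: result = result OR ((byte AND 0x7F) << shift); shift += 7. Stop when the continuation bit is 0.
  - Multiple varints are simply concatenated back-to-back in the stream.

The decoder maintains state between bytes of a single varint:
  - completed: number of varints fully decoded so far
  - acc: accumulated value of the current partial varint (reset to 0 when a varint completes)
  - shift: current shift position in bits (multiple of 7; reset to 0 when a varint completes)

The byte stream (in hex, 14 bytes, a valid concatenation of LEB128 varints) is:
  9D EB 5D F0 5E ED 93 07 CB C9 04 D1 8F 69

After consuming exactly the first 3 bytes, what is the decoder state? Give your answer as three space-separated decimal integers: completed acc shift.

Answer: 1 0 0

Derivation:
byte[0]=0x9D cont=1 payload=0x1D: acc |= 29<<0 -> completed=0 acc=29 shift=7
byte[1]=0xEB cont=1 payload=0x6B: acc |= 107<<7 -> completed=0 acc=13725 shift=14
byte[2]=0x5D cont=0 payload=0x5D: varint #1 complete (value=1537437); reset -> completed=1 acc=0 shift=0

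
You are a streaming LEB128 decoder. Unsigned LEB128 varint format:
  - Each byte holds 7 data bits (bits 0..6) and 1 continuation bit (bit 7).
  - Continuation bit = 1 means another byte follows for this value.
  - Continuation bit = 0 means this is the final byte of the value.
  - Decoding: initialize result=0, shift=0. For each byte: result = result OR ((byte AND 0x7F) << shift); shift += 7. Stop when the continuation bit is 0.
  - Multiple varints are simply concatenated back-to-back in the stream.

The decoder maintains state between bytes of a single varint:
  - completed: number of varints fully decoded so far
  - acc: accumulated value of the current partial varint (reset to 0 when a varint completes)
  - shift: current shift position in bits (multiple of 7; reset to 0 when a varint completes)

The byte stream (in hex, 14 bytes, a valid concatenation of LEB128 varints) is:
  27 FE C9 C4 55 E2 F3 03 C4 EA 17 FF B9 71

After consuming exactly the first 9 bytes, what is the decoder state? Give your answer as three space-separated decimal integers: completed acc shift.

byte[0]=0x27 cont=0 payload=0x27: varint #1 complete (value=39); reset -> completed=1 acc=0 shift=0
byte[1]=0xFE cont=1 payload=0x7E: acc |= 126<<0 -> completed=1 acc=126 shift=7
byte[2]=0xC9 cont=1 payload=0x49: acc |= 73<<7 -> completed=1 acc=9470 shift=14
byte[3]=0xC4 cont=1 payload=0x44: acc |= 68<<14 -> completed=1 acc=1123582 shift=21
byte[4]=0x55 cont=0 payload=0x55: varint #2 complete (value=179381502); reset -> completed=2 acc=0 shift=0
byte[5]=0xE2 cont=1 payload=0x62: acc |= 98<<0 -> completed=2 acc=98 shift=7
byte[6]=0xF3 cont=1 payload=0x73: acc |= 115<<7 -> completed=2 acc=14818 shift=14
byte[7]=0x03 cont=0 payload=0x03: varint #3 complete (value=63970); reset -> completed=3 acc=0 shift=0
byte[8]=0xC4 cont=1 payload=0x44: acc |= 68<<0 -> completed=3 acc=68 shift=7

Answer: 3 68 7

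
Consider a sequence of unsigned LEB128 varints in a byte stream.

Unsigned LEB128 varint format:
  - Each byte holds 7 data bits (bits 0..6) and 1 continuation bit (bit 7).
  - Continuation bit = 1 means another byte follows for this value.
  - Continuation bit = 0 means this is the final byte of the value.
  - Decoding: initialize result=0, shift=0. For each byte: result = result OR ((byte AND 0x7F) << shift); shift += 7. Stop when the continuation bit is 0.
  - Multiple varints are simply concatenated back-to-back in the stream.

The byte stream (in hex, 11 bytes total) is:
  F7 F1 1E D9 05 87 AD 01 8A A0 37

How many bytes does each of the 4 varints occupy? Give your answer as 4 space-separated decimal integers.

  byte[0]=0xF7 cont=1 payload=0x77=119: acc |= 119<<0 -> acc=119 shift=7
  byte[1]=0xF1 cont=1 payload=0x71=113: acc |= 113<<7 -> acc=14583 shift=14
  byte[2]=0x1E cont=0 payload=0x1E=30: acc |= 30<<14 -> acc=506103 shift=21 [end]
Varint 1: bytes[0:3] = F7 F1 1E -> value 506103 (3 byte(s))
  byte[3]=0xD9 cont=1 payload=0x59=89: acc |= 89<<0 -> acc=89 shift=7
  byte[4]=0x05 cont=0 payload=0x05=5: acc |= 5<<7 -> acc=729 shift=14 [end]
Varint 2: bytes[3:5] = D9 05 -> value 729 (2 byte(s))
  byte[5]=0x87 cont=1 payload=0x07=7: acc |= 7<<0 -> acc=7 shift=7
  byte[6]=0xAD cont=1 payload=0x2D=45: acc |= 45<<7 -> acc=5767 shift=14
  byte[7]=0x01 cont=0 payload=0x01=1: acc |= 1<<14 -> acc=22151 shift=21 [end]
Varint 3: bytes[5:8] = 87 AD 01 -> value 22151 (3 byte(s))
  byte[8]=0x8A cont=1 payload=0x0A=10: acc |= 10<<0 -> acc=10 shift=7
  byte[9]=0xA0 cont=1 payload=0x20=32: acc |= 32<<7 -> acc=4106 shift=14
  byte[10]=0x37 cont=0 payload=0x37=55: acc |= 55<<14 -> acc=905226 shift=21 [end]
Varint 4: bytes[8:11] = 8A A0 37 -> value 905226 (3 byte(s))

Answer: 3 2 3 3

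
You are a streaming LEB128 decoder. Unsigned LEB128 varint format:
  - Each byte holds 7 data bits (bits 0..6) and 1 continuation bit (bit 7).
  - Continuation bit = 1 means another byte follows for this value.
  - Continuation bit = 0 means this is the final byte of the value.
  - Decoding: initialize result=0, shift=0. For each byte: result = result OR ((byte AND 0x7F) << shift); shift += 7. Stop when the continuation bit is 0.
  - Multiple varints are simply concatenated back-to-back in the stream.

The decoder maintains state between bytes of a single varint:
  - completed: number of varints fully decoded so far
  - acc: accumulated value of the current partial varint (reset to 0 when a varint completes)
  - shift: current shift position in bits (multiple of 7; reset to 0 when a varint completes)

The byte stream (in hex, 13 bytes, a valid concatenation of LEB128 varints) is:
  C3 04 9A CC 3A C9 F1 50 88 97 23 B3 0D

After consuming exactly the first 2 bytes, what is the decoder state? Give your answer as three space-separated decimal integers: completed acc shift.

byte[0]=0xC3 cont=1 payload=0x43: acc |= 67<<0 -> completed=0 acc=67 shift=7
byte[1]=0x04 cont=0 payload=0x04: varint #1 complete (value=579); reset -> completed=1 acc=0 shift=0

Answer: 1 0 0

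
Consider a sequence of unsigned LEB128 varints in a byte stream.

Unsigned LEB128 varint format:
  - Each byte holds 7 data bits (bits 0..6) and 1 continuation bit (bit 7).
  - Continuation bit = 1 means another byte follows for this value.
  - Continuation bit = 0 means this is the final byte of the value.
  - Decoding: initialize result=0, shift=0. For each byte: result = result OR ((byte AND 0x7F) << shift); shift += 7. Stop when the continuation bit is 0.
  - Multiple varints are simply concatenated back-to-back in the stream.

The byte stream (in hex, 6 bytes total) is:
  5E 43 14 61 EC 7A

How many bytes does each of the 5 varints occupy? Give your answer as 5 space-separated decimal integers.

  byte[0]=0x5E cont=0 payload=0x5E=94: acc |= 94<<0 -> acc=94 shift=7 [end]
Varint 1: bytes[0:1] = 5E -> value 94 (1 byte(s))
  byte[1]=0x43 cont=0 payload=0x43=67: acc |= 67<<0 -> acc=67 shift=7 [end]
Varint 2: bytes[1:2] = 43 -> value 67 (1 byte(s))
  byte[2]=0x14 cont=0 payload=0x14=20: acc |= 20<<0 -> acc=20 shift=7 [end]
Varint 3: bytes[2:3] = 14 -> value 20 (1 byte(s))
  byte[3]=0x61 cont=0 payload=0x61=97: acc |= 97<<0 -> acc=97 shift=7 [end]
Varint 4: bytes[3:4] = 61 -> value 97 (1 byte(s))
  byte[4]=0xEC cont=1 payload=0x6C=108: acc |= 108<<0 -> acc=108 shift=7
  byte[5]=0x7A cont=0 payload=0x7A=122: acc |= 122<<7 -> acc=15724 shift=14 [end]
Varint 5: bytes[4:6] = EC 7A -> value 15724 (2 byte(s))

Answer: 1 1 1 1 2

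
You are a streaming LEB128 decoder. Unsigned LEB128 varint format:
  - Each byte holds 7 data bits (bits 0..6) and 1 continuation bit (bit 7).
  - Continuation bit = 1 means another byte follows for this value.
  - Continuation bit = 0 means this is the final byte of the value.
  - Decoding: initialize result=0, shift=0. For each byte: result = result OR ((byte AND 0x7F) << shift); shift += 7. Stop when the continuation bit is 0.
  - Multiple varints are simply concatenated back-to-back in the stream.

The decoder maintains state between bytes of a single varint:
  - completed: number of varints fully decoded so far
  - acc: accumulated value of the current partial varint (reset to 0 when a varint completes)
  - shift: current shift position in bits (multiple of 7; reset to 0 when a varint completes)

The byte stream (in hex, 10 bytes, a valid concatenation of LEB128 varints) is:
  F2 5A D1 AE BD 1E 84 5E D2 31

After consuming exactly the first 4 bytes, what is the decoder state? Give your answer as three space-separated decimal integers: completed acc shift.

Answer: 1 5969 14

Derivation:
byte[0]=0xF2 cont=1 payload=0x72: acc |= 114<<0 -> completed=0 acc=114 shift=7
byte[1]=0x5A cont=0 payload=0x5A: varint #1 complete (value=11634); reset -> completed=1 acc=0 shift=0
byte[2]=0xD1 cont=1 payload=0x51: acc |= 81<<0 -> completed=1 acc=81 shift=7
byte[3]=0xAE cont=1 payload=0x2E: acc |= 46<<7 -> completed=1 acc=5969 shift=14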